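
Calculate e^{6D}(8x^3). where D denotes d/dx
8 x^{3} + 144 x^{2} + 864 x + 1728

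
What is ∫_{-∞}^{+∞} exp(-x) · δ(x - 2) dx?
e^{-2}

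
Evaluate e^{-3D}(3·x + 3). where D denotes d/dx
3 x - 6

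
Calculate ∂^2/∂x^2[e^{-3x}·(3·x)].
9 \left(3 x - 2\right) e^{- 3 x}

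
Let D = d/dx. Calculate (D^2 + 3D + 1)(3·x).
3 x + 9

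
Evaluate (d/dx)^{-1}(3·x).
\frac{3 x^{2}}{2}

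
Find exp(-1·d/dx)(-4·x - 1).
3 - 4 x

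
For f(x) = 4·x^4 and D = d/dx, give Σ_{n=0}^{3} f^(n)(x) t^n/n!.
4 x \left(4 t^{3} + 6 t^{2} x + 4 t x^{2} + x^{3}\right)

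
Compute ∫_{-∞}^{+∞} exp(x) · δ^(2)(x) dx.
1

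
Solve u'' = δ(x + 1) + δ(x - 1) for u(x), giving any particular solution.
\frac{|x + 1|}{2} + \frac{|x - 1|}{2}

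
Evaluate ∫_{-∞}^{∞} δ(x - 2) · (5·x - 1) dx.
9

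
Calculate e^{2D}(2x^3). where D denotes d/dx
2 x^{3} + 12 x^{2} + 24 x + 16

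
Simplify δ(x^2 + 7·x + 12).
\frac{\delta(x + 4) + \delta(x + 3)}{1}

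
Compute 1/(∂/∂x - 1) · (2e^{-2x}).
- \frac{2 e^{- 2 x}}{3}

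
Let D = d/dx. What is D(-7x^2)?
- 14 x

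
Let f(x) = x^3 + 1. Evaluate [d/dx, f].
3 x^{2}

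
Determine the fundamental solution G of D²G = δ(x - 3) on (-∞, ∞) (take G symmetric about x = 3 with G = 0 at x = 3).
\frac{|x - 3|}{2}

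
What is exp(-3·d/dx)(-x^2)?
- x^{2} + 6 x - 9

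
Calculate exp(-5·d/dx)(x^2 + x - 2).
x^{2} - 9 x + 18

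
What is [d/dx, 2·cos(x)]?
- 2 \sin{\left(x \right)}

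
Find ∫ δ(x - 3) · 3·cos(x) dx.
3 \cos{\left(3 \right)}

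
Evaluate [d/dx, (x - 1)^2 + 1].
2 x - 2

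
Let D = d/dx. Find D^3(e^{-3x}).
- 27 e^{- 3 x}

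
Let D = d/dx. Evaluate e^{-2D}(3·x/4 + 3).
\frac{3 x}{4} + \frac{3}{2}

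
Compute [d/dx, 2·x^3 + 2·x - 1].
6 x^{2} + 2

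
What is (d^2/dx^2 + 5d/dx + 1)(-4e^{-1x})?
12 e^{- x}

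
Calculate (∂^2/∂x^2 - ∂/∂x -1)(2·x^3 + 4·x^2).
- 2 x^{3} - 10 x^{2} + 4 x + 8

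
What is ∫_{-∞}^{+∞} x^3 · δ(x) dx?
0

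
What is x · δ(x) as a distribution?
0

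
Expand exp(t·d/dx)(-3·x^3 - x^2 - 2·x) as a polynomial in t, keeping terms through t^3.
- 3 t^{3} - t^{2} \left(9 x + 1\right) - t \left(9 x^{2} + 2 x + 2\right) - 3 x^{3} - x^{2} - 2 x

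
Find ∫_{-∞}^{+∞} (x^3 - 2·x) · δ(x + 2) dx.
-4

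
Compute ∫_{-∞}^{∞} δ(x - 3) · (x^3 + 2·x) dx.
33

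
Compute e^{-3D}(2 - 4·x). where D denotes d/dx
14 - 4 x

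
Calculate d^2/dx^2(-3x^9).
- 216 x^{7}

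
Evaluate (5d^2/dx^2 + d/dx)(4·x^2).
8 x + 40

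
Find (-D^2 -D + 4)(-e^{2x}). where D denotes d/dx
2 e^{2 x}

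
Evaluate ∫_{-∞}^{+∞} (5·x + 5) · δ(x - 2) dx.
15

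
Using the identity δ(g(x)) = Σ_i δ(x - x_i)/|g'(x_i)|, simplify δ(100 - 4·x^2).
\frac{\delta(x - 5) + \delta(x + 5)}{40}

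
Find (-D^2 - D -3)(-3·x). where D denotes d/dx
9 x + 3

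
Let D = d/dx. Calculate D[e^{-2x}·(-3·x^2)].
6 x \left(x - 1\right) e^{- 2 x}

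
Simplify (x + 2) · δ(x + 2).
0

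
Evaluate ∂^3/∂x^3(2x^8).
672 x^{5}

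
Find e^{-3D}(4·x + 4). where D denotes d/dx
4 x - 8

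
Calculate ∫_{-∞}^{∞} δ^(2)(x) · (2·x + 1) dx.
0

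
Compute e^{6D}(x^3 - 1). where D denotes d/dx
x^{3} + 18 x^{2} + 108 x + 215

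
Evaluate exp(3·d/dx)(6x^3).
6 x^{3} + 54 x^{2} + 162 x + 162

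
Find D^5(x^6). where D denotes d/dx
720 x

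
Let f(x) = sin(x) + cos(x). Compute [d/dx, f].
- \sin{\left(x \right)} + \cos{\left(x \right)}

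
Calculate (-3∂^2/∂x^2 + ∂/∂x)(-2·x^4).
8 x^{2} \left(9 - x\right)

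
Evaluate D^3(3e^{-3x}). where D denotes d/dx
- 81 e^{- 3 x}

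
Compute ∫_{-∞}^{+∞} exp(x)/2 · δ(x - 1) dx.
\frac{e}{2}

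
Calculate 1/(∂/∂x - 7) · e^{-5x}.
- \frac{e^{- 5 x}}{12}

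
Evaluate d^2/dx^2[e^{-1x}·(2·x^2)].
2 \left(x^{2} - 4 x + 2\right) e^{- x}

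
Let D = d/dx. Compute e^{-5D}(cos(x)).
\cos{\left(x - 5 \right)}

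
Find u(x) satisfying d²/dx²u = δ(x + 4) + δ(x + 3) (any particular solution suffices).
\frac{|x + 4|}{2} + \frac{|x + 3|}{2}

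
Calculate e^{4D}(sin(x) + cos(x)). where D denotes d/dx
\sqrt{2} \sin{\left(x + \frac{\pi}{4} + 4 \right)}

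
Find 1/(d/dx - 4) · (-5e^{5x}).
- 5 e^{5 x}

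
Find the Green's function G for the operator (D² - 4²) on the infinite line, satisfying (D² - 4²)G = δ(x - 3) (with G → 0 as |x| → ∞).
-\frac{e^{-4|x - 3|}}{8}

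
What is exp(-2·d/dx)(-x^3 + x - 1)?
- x^{3} + 6 x^{2} - 11 x + 5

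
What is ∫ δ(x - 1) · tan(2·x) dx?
\tan{\left(2 \right)}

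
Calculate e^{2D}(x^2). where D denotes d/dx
x^{2} + 4 x + 4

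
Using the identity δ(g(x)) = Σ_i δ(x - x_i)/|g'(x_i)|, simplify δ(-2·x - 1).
\frac{\delta(x + 1/2)}{2}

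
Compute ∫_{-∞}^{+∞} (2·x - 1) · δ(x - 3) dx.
5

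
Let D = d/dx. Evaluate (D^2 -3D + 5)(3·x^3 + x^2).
15 x^{3} - 22 x^{2} + 12 x + 2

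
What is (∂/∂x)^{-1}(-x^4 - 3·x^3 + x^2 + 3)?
- \frac{x^{5}}{5} - \frac{3 x^{4}}{4} + \frac{x^{3}}{3} + 3 x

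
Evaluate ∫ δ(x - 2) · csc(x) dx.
\csc{\left(2 \right)}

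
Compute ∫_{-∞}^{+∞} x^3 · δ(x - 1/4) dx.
\frac{1}{64}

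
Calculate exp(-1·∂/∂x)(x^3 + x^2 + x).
x^{3} - 2 x^{2} + 2 x - 1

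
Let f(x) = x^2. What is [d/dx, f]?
2 x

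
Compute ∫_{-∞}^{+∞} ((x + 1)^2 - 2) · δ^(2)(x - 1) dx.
2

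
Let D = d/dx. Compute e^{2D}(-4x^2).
- 4 x^{2} - 16 x - 16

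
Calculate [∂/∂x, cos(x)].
- \sin{\left(x \right)}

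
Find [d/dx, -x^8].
- 8 x^{7}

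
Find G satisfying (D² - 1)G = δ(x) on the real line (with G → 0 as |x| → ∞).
-\frac{e^{-|x|}}{2}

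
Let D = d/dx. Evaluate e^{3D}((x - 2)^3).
x^{3} + 3 x^{2} + 3 x + 1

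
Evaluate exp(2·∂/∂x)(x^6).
x^{6} + 12 x^{5} + 60 x^{4} + 160 x^{3} + 240 x^{2} + 192 x + 64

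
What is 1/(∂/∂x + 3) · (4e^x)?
e^{x}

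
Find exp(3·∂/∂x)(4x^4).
4 x^{4} + 48 x^{3} + 216 x^{2} + 432 x + 324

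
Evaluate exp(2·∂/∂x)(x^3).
x^{3} + 6 x^{2} + 12 x + 8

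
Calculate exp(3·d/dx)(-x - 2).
- x - 5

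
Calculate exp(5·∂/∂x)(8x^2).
8 x^{2} + 80 x + 200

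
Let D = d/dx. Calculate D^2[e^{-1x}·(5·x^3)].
5 x \left(x^{2} - 6 x + 6\right) e^{- x}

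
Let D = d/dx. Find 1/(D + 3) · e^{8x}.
\frac{e^{8 x}}{11}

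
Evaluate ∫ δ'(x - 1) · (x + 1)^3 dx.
-12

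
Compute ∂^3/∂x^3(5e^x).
5 e^{x}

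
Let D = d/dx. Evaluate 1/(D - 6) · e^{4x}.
- \frac{e^{4 x}}{2}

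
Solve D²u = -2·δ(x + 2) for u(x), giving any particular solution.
-|x + 2|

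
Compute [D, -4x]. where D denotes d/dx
-4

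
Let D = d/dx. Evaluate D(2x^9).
18 x^{8}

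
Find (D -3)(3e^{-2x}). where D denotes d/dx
- 15 e^{- 2 x}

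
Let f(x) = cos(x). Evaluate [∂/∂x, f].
- \sin{\left(x \right)}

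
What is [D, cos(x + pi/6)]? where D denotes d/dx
- \sin{\left(x + \frac{\pi}{6} \right)}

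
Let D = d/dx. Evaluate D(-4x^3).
- 12 x^{2}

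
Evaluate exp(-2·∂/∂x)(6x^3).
6 x^{3} - 36 x^{2} + 72 x - 48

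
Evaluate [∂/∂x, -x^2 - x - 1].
- 2 x - 1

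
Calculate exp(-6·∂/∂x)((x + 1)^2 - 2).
x^{2} - 10 x + 23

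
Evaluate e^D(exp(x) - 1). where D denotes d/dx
e^{x + 1} - 1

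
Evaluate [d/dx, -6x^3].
- 18 x^{2}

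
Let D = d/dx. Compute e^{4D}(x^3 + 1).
x^{3} + 12 x^{2} + 48 x + 65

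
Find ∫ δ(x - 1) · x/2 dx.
\frac{1}{2}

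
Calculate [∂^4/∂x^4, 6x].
24\frac{d^{3}}{dx^{3}}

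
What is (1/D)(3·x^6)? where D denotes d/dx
\frac{3 x^{7}}{7}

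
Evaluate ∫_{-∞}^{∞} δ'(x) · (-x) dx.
1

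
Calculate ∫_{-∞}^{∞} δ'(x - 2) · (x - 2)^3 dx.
0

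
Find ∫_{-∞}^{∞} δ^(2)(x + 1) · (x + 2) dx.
0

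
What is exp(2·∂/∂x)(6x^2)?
6 x^{2} + 24 x + 24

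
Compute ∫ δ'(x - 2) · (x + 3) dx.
-1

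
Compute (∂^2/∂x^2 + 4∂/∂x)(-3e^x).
- 15 e^{x}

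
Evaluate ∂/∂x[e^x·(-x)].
\left(- x - 1\right) e^{x}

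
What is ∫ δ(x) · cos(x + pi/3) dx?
\frac{1}{2}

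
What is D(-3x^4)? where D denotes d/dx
- 12 x^{3}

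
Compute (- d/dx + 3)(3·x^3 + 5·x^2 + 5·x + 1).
9 x^{3} + 6 x^{2} + 5 x - 2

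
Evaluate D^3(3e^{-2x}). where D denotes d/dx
- 24 e^{- 2 x}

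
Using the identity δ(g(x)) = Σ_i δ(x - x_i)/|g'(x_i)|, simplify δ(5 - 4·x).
\frac{\delta(x - 5/4)}{4}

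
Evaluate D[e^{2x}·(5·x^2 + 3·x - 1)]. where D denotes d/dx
\left(10 x^{2} + 16 x + 1\right) e^{2 x}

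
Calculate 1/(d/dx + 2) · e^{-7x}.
- \frac{e^{- 7 x}}{5}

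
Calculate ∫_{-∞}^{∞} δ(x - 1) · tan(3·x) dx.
\tan{\left(3 \right)}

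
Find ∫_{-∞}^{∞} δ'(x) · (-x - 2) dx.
1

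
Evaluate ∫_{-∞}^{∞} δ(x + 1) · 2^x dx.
\frac{1}{2}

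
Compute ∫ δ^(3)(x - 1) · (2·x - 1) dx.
0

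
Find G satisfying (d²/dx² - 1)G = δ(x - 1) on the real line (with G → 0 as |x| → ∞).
-\frac{e^{-|x - 1|}}{2}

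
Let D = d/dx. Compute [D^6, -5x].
-30D^{5}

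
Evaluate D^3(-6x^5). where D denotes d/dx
- 360 x^{2}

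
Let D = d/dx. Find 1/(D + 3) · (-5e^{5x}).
- \frac{5 e^{5 x}}{8}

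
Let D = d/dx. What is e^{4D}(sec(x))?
\sec{\left(x + 4 \right)}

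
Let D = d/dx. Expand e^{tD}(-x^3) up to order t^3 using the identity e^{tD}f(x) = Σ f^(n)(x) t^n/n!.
- t^{3} - 3 t^{2} x - 3 t x^{2} - x^{3}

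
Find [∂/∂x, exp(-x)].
- e^{- x}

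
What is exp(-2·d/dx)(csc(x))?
\csc{\left(x - 2 \right)}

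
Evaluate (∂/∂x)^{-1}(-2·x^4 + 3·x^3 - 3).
- \frac{2 x^{5}}{5} + \frac{3 x^{4}}{4} - 3 x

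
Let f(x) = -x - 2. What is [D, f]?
-1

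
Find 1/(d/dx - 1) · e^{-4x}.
- \frac{e^{- 4 x}}{5}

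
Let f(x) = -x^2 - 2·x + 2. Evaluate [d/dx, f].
- 2 x - 2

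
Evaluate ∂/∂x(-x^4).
- 4 x^{3}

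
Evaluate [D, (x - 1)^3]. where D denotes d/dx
3 \left(x - 1\right)^{2}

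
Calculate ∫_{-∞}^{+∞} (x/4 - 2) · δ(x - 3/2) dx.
- \frac{13}{8}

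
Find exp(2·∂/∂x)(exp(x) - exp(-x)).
2 \sinh{\left(x + 2 \right)}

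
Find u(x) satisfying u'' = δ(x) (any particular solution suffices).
\frac{|x|}{2}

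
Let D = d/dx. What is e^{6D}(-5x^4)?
- 5 x^{4} - 120 x^{3} - 1080 x^{2} - 4320 x - 6480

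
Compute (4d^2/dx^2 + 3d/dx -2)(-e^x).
- 5 e^{x}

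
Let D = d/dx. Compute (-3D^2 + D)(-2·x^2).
12 - 4 x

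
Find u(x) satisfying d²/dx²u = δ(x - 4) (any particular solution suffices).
\frac{|x - 4|}{2}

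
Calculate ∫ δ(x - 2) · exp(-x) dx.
e^{-2}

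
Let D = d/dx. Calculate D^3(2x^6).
240 x^{3}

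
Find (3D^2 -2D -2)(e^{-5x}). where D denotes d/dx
83 e^{- 5 x}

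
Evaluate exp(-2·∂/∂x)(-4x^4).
- 4 x^{4} + 32 x^{3} - 96 x^{2} + 128 x - 64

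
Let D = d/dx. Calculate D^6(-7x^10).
- 1058400 x^{4}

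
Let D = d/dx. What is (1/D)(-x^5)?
- \frac{x^{6}}{6}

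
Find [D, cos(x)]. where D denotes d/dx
- \sin{\left(x \right)}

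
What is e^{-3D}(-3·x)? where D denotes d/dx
9 - 3 x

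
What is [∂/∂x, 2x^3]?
6 x^{2}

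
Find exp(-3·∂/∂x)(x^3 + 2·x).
x^{3} - 9 x^{2} + 29 x - 33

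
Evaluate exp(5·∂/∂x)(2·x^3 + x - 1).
2 x^{3} + 30 x^{2} + 151 x + 254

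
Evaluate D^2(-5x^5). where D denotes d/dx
- 100 x^{3}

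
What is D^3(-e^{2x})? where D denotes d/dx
- 8 e^{2 x}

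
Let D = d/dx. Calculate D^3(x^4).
24 x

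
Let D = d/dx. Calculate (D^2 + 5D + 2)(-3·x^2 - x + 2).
- 6 x^{2} - 32 x - 7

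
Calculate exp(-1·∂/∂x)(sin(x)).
\sin{\left(x - 1 \right)}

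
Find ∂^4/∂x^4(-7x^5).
- 840 x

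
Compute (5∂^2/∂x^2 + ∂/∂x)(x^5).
5 x^{3} \left(x + 20\right)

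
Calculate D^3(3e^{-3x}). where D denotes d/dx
- 81 e^{- 3 x}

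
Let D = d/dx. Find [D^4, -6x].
-24D^{3}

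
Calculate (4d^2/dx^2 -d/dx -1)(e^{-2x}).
17 e^{- 2 x}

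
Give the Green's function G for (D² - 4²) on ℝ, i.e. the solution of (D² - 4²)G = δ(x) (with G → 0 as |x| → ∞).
-\frac{e^{-4|x|}}{8}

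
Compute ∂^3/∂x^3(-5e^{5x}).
- 625 e^{5 x}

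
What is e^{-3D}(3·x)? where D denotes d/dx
3 x - 9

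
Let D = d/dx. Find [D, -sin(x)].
- \cos{\left(x \right)}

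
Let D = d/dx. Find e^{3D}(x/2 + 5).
\frac{x}{2} + \frac{13}{2}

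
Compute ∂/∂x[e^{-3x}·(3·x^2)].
3 x \left(2 - 3 x\right) e^{- 3 x}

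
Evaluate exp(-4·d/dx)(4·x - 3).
4 x - 19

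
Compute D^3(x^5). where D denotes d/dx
60 x^{2}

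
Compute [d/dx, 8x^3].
24 x^{2}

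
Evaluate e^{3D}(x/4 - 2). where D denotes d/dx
\frac{x}{4} - \frac{5}{4}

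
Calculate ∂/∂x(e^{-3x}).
- 3 e^{- 3 x}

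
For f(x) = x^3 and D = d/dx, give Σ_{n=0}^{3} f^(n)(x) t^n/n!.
t^{3} + 3 t^{2} x + 3 t x^{2} + x^{3}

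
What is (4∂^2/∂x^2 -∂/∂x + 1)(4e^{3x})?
136 e^{3 x}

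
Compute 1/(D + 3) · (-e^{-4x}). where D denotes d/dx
e^{- 4 x}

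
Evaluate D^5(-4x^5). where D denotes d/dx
-480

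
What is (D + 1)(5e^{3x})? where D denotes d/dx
20 e^{3 x}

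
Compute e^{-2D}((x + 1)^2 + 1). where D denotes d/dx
x^{2} - 2 x + 2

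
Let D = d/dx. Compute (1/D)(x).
\frac{x^{2}}{2}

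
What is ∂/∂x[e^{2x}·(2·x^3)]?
x^{2} \left(4 x + 6\right) e^{2 x}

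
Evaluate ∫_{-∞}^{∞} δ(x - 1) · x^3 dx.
1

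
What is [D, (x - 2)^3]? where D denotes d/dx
3 \left(x - 2\right)^{2}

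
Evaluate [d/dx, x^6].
6 x^{5}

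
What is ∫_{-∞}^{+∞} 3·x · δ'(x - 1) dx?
-3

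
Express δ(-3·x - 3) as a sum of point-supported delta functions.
\frac{\delta(x + 1)}{3}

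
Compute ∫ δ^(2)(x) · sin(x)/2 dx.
0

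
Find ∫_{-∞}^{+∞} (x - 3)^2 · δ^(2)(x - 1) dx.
2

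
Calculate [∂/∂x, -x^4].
- 4 x^{3}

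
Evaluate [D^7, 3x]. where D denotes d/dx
21D^{6}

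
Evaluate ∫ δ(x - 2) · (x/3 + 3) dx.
\frac{11}{3}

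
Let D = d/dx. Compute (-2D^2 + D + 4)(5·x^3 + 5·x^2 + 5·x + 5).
20 x^{3} + 35 x^{2} - 30 x + 5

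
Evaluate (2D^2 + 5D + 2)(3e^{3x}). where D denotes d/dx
105 e^{3 x}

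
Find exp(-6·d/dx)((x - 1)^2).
x^{2} - 14 x + 49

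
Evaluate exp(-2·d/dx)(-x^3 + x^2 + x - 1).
- x^{3} + 7 x^{2} - 15 x + 9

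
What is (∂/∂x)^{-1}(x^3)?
\frac{x^{4}}{4}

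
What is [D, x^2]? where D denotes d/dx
2 x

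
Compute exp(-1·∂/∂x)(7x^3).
7 x^{3} - 21 x^{2} + 21 x - 7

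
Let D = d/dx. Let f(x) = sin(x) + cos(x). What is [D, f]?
- \sin{\left(x \right)} + \cos{\left(x \right)}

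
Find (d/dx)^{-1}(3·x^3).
\frac{3 x^{4}}{4}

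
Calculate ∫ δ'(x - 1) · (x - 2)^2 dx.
2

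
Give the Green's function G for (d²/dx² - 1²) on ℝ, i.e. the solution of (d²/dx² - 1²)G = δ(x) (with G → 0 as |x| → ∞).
-\frac{e^{-|x|}}{2}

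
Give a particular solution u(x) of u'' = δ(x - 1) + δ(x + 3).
\frac{|x - 1|}{2} + \frac{|x + 3|}{2}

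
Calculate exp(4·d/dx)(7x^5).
7 x^{5} + 140 x^{4} + 1120 x^{3} + 4480 x^{2} + 8960 x + 7168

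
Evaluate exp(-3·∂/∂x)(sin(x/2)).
\sin{\left(\frac{x}{2} - \frac{3}{2} \right)}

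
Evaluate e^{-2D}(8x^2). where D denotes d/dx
8 x^{2} - 32 x + 32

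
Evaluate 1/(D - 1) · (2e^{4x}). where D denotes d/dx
\frac{2 e^{4 x}}{3}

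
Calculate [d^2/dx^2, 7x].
14\frac{d}{dx}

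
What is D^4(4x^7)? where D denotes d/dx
3360 x^{3}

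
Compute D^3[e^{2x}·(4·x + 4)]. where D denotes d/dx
\left(32 x + 80\right) e^{2 x}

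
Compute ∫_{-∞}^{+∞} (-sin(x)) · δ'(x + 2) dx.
\cos{\left(2 \right)}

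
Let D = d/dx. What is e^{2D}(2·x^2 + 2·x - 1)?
2 x^{2} + 10 x + 11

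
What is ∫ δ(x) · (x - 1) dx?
-1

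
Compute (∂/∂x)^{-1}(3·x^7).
\frac{3 x^{8}}{8}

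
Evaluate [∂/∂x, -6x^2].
- 12 x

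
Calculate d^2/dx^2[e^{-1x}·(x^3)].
x \left(x^{2} - 6 x + 6\right) e^{- x}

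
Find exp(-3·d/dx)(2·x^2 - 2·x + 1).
2 x^{2} - 14 x + 25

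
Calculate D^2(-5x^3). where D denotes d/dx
- 30 x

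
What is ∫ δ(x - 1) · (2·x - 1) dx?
1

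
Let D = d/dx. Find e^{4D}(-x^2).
- x^{2} - 8 x - 16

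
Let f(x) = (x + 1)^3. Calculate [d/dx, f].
3 \left(x + 1\right)^{2}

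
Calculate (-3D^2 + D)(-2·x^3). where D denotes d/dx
6 x \left(6 - x\right)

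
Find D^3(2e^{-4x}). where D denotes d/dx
- 128 e^{- 4 x}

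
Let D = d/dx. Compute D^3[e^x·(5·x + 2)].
\left(5 x + 17\right) e^{x}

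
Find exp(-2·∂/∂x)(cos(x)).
\cos{\left(x - 2 \right)}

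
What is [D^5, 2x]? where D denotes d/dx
10D^{4}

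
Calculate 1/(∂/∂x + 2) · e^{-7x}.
- \frac{e^{- 7 x}}{5}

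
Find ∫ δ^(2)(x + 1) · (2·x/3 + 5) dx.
0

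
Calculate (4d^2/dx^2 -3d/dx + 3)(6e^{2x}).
78 e^{2 x}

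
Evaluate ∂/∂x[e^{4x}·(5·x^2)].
10 x \left(2 x + 1\right) e^{4 x}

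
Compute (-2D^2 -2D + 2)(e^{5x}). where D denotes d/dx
- 58 e^{5 x}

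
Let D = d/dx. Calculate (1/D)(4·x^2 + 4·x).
\frac{4 x^{3}}{3} + 2 x^{2}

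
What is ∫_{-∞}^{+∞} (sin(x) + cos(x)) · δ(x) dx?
1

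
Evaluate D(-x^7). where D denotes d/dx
- 7 x^{6}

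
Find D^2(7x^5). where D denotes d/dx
140 x^{3}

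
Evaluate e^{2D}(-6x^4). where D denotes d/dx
- 6 x^{4} - 48 x^{3} - 144 x^{2} - 192 x - 96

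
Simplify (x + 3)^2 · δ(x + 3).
0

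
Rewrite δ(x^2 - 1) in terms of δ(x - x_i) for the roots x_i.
\frac{\delta(x + 1) + \delta(x - 1)}{2}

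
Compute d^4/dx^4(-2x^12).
- 23760 x^{8}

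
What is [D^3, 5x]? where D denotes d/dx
15D^{2}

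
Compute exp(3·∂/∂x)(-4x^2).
- 4 x^{2} - 24 x - 36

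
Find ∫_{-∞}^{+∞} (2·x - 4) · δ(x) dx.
-4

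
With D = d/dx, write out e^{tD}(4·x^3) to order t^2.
4 x \left(3 t^{2} + 3 t x + x^{2}\right)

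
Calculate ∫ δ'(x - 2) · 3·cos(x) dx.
3 \sin{\left(2 \right)}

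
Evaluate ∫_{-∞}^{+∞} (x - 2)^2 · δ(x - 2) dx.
0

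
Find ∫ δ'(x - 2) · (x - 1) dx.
-1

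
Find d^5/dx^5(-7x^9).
- 105840 x^{4}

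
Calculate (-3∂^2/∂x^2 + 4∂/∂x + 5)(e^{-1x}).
- 2 e^{- x}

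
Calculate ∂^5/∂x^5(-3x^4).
0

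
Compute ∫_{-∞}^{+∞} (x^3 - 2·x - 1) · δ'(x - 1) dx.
-1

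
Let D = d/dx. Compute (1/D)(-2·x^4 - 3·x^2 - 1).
- \frac{2 x^{5}}{5} - x^{3} - x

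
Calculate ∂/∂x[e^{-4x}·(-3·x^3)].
x^{2} \left(12 x - 9\right) e^{- 4 x}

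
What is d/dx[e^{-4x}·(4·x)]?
4 \left(1 - 4 x\right) e^{- 4 x}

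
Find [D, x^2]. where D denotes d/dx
2 x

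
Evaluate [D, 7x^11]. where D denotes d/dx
77 x^{10}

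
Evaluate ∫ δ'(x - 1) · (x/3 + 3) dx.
- \frac{1}{3}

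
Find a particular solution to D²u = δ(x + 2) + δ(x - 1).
\frac{|x + 2|}{2} + \frac{|x - 1|}{2}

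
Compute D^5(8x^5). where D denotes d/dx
960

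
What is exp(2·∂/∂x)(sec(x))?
\sec{\left(x + 2 \right)}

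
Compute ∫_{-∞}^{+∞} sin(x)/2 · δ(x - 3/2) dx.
\frac{\sin{\left(\frac{3}{2} \right)}}{2}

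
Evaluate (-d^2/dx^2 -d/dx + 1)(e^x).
- e^{x}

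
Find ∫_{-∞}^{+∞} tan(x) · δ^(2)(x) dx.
0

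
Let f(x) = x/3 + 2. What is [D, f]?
\frac{1}{3}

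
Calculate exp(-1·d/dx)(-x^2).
- x^{2} + 2 x - 1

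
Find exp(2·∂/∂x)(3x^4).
3 x^{4} + 24 x^{3} + 72 x^{2} + 96 x + 48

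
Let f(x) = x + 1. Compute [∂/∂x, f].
1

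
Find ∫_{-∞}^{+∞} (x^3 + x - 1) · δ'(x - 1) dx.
-4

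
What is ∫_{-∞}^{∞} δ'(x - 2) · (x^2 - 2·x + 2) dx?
-2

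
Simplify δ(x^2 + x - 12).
\frac{\delta(x - 3) + \delta(x + 4)}{7}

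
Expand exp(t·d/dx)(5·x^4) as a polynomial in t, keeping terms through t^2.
5 x^{2} \left(6 t^{2} + 4 t x + x^{2}\right)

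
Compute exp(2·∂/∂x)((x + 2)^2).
x^{2} + 8 x + 16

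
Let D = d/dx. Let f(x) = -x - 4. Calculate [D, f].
-1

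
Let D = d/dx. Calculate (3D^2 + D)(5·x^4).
20 x^{2} \left(x + 9\right)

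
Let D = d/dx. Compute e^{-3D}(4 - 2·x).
10 - 2 x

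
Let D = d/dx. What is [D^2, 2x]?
4D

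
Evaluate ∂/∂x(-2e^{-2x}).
4 e^{- 2 x}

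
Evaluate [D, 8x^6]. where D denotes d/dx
48 x^{5}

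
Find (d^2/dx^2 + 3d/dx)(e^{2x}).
10 e^{2 x}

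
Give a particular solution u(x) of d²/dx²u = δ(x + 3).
\frac{|x + 3|}{2}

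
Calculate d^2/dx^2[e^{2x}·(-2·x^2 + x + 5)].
\left(- 8 x^{2} - 12 x + 20\right) e^{2 x}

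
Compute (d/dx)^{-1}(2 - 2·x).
- x^{2} + 2 x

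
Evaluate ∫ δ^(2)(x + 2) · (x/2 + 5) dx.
0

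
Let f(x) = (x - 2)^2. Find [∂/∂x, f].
2 x - 4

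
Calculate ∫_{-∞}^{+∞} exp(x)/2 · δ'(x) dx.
- \frac{1}{2}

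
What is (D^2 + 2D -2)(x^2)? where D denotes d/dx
- 2 x^{2} + 4 x + 2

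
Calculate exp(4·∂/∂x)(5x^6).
5 x^{6} + 120 x^{5} + 1200 x^{4} + 6400 x^{3} + 19200 x^{2} + 30720 x + 20480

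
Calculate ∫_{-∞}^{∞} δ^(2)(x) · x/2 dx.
0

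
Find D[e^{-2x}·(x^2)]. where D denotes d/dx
2 x \left(1 - x\right) e^{- 2 x}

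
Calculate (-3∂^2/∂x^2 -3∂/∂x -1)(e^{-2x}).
- 7 e^{- 2 x}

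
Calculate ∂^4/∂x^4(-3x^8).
- 5040 x^{4}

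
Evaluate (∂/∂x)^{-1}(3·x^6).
\frac{3 x^{7}}{7}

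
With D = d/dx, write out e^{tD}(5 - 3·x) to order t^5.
- 3 t - 3 x + 5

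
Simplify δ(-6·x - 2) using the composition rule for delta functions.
\frac{\delta(x + 1/3)}{6}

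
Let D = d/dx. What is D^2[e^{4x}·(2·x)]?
\left(32 x + 16\right) e^{4 x}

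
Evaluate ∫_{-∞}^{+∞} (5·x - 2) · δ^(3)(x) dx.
0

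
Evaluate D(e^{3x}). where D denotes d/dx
3 e^{3 x}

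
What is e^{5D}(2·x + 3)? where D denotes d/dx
2 x + 13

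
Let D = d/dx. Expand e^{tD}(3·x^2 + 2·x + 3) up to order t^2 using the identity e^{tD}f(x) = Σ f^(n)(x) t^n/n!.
3 t^{2} + 2 t \left(3 x + 1\right) + 3 x^{2} + 2 x + 3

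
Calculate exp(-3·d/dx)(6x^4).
6 x^{4} - 72 x^{3} + 324 x^{2} - 648 x + 486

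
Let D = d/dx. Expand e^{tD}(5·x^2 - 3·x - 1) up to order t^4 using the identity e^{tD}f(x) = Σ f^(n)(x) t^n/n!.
5 t^{2} + t \left(10 x - 3\right) + 5 x^{2} - 3 x - 1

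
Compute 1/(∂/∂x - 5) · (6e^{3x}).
- 3 e^{3 x}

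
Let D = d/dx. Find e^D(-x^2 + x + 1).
- x^{2} - x + 1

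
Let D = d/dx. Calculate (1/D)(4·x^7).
\frac{x^{8}}{2}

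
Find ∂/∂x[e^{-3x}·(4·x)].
4 \left(1 - 3 x\right) e^{- 3 x}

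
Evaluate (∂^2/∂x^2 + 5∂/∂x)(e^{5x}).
50 e^{5 x}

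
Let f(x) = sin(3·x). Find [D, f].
3 \cos{\left(3 x \right)}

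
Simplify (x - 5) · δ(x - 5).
0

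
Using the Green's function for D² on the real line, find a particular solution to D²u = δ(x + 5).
\frac{|x + 5|}{2}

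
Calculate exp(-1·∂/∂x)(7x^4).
7 x^{4} - 28 x^{3} + 42 x^{2} - 28 x + 7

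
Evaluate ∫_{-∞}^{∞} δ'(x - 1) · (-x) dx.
1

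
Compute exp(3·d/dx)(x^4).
x^{4} + 12 x^{3} + 54 x^{2} + 108 x + 81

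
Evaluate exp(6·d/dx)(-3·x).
- 3 x - 18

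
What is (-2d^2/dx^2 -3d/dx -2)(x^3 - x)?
- 2 x^{3} - 9 x^{2} - 10 x + 3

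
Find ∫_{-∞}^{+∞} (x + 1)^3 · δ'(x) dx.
-3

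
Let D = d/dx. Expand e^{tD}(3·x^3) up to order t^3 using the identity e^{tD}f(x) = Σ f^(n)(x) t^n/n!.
3 t^{3} + 9 t^{2} x + 9 t x^{2} + 3 x^{3}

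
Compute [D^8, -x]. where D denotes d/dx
-8D^{7}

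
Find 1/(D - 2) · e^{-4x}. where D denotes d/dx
- \frac{e^{- 4 x}}{6}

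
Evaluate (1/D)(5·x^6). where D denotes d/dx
\frac{5 x^{7}}{7}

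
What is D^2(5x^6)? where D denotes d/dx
150 x^{4}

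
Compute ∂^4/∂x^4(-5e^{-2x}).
- 80 e^{- 2 x}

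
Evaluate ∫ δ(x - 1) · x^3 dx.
1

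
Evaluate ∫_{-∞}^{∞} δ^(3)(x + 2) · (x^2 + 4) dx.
0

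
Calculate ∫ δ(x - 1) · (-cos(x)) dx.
- \cos{\left(1 \right)}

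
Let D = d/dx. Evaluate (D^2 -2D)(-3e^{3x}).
- 9 e^{3 x}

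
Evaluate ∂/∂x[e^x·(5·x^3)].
5 x^{2} \left(x + 3\right) e^{x}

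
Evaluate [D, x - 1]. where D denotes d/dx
1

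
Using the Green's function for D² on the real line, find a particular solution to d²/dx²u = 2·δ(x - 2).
|x - 2|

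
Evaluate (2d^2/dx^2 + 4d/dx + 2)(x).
2 x + 4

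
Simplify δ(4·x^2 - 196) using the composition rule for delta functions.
\frac{\delta(x - 7) + \delta(x + 7)}{56}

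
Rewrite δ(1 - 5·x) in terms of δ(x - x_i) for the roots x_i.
\frac{\delta(x - 1/5)}{5}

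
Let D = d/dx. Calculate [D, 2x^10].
20 x^{9}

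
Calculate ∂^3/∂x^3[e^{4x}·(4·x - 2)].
\left(256 x + 64\right) e^{4 x}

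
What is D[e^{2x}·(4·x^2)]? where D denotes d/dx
8 x \left(x + 1\right) e^{2 x}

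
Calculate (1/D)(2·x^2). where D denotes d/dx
\frac{2 x^{3}}{3}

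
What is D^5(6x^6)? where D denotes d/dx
4320 x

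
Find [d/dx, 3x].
3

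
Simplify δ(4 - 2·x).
\frac{\delta(x - 2)}{2}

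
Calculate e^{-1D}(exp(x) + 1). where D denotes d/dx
e^{x - 1} + 1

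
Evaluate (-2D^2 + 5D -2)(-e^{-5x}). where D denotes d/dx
77 e^{- 5 x}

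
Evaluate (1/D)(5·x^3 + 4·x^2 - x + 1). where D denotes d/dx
\frac{5 x^{4}}{4} + \frac{4 x^{3}}{3} - \frac{x^{2}}{2} + x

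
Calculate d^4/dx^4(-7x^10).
- 35280 x^{6}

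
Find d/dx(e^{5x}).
5 e^{5 x}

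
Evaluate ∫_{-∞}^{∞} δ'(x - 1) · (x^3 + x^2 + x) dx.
-6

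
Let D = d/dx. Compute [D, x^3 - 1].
3 x^{2}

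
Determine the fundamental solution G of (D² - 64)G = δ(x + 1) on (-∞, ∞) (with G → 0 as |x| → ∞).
-\frac{e^{-8|x + 1|}}{16}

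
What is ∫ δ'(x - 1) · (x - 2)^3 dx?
-3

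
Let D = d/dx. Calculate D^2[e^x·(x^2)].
\left(x^{2} + 4 x + 2\right) e^{x}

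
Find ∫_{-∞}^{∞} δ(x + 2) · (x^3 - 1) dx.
-9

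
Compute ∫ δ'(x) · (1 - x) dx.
1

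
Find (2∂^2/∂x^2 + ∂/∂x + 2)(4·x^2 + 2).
8 x^{2} + 8 x + 20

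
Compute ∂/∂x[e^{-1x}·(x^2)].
x \left(2 - x\right) e^{- x}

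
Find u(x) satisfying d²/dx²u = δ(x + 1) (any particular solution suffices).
\frac{|x + 1|}{2}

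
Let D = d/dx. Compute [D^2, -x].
-2D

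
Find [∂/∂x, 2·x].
2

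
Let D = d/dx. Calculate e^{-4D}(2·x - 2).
2 x - 10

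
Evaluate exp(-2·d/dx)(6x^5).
6 x^{5} - 60 x^{4} + 240 x^{3} - 480 x^{2} + 480 x - 192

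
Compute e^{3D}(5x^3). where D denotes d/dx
5 x^{3} + 45 x^{2} + 135 x + 135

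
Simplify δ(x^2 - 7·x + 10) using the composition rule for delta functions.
\frac{\delta(x - 5) + \delta(x - 2)}{3}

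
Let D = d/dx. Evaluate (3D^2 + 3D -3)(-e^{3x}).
- 33 e^{3 x}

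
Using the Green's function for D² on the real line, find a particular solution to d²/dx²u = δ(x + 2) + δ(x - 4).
\frac{|x + 2|}{2} + \frac{|x - 4|}{2}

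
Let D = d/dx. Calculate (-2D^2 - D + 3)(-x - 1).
- 3 x - 2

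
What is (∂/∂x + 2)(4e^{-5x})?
- 12 e^{- 5 x}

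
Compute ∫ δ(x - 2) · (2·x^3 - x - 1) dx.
13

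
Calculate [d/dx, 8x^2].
16 x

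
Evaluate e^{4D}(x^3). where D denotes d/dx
x^{3} + 12 x^{2} + 48 x + 64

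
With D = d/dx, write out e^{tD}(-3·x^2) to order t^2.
- 3 t^{2} - 6 t x - 3 x^{2}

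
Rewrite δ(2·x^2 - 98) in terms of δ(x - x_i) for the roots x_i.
\frac{\delta(x - 7) + \delta(x + 7)}{28}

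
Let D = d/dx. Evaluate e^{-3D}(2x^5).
2 x^{5} - 30 x^{4} + 180 x^{3} - 540 x^{2} + 810 x - 486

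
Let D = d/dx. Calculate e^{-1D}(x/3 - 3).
\frac{x}{3} - \frac{10}{3}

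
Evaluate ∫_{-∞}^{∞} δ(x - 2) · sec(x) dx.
\sec{\left(2 \right)}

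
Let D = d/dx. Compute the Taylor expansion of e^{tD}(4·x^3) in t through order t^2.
4 x \left(3 t^{2} + 3 t x + x^{2}\right)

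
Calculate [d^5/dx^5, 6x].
30\frac{d^{4}}{dx^{4}}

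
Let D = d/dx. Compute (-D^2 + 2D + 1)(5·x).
5 x + 10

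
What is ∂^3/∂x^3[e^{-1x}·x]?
\left(3 - x\right) e^{- x}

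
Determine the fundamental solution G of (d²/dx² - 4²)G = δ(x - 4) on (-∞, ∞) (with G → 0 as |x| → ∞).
-\frac{e^{-4|x - 4|}}{8}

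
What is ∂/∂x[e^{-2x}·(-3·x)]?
3 \left(2 x - 1\right) e^{- 2 x}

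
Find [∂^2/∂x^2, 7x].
14\frac{d}{dx}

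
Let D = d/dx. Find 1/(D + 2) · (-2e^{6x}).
- \frac{e^{6 x}}{4}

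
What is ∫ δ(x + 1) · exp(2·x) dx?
e^{-2}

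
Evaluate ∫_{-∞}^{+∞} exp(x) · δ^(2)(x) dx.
1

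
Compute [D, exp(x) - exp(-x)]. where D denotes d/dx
2 \cosh{\left(x \right)}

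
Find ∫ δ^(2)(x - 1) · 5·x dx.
0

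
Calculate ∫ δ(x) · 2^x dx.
1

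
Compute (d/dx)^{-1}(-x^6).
- \frac{x^{7}}{7}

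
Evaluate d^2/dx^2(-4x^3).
- 24 x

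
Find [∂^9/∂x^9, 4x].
36\frac{d^{8}}{dx^{8}}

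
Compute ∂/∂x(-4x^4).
- 16 x^{3}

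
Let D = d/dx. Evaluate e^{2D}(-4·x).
- 4 x - 8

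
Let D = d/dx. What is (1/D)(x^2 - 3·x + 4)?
\frac{x^{3}}{3} - \frac{3 x^{2}}{2} + 4 x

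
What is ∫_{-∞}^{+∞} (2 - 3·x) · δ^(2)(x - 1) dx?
0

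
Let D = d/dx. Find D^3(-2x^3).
-12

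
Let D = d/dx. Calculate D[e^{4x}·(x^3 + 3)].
\left(4 x^{3} + 3 x^{2} + 12\right) e^{4 x}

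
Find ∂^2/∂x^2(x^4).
12 x^{2}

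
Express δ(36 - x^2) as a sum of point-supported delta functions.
\frac{\delta(x - 6) + \delta(x + 6)}{12}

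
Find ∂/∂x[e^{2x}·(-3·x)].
\left(- 6 x - 3\right) e^{2 x}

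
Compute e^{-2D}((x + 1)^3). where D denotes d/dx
x^{3} - 3 x^{2} + 3 x - 1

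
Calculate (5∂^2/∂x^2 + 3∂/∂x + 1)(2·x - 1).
2 x + 5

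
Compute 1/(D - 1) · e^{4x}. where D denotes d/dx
\frac{e^{4 x}}{3}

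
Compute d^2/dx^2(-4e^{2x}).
- 16 e^{2 x}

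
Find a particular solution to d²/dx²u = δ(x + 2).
\frac{|x + 2|}{2}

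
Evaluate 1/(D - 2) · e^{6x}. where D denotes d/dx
\frac{e^{6 x}}{4}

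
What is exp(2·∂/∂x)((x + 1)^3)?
x^{3} + 9 x^{2} + 27 x + 27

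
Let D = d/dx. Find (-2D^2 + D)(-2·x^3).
6 x \left(4 - x\right)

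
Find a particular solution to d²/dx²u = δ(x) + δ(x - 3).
\frac{|x|}{2} + \frac{|x - 3|}{2}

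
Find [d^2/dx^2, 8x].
16\frac{d}{dx}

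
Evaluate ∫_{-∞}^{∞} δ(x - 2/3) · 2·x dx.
\frac{4}{3}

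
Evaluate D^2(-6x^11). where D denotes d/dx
- 660 x^{9}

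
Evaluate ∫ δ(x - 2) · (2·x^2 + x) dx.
10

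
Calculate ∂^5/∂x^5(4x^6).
2880 x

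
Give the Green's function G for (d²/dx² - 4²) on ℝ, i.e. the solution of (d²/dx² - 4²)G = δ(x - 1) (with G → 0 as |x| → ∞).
-\frac{e^{-4|x - 1|}}{8}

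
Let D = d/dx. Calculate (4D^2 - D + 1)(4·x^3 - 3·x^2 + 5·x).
4 x^{3} - 15 x^{2} + 107 x - 29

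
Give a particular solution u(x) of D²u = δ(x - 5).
\frac{|x - 5|}{2}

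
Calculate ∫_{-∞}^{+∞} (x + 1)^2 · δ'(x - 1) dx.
-4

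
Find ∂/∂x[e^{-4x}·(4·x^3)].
x^{2} \left(12 - 16 x\right) e^{- 4 x}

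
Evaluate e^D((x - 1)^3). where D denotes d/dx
x^{3}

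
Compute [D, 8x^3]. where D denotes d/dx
24 x^{2}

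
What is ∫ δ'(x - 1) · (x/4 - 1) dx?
- \frac{1}{4}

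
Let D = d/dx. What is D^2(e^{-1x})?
e^{- x}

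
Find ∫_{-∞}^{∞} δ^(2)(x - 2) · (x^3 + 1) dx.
12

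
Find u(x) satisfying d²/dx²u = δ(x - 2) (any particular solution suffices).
\frac{|x - 2|}{2}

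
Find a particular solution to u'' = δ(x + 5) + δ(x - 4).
\frac{|x + 5|}{2} + \frac{|x - 4|}{2}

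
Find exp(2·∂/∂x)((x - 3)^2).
x^{2} - 2 x + 1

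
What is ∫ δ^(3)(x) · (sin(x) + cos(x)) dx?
1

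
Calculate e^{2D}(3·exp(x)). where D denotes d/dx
3 e^{x + 2}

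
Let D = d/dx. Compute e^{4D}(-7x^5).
- 7 x^{5} - 140 x^{4} - 1120 x^{3} - 4480 x^{2} - 8960 x - 7168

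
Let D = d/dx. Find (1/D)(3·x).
\frac{3 x^{2}}{2}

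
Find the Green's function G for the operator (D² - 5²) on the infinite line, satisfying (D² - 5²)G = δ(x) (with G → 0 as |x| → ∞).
-\frac{e^{-5|x|}}{10}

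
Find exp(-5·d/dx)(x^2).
x^{2} - 10 x + 25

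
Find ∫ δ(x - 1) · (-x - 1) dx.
-2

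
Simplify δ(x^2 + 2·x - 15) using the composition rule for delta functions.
\frac{\delta(x + 5) + \delta(x - 3)}{8}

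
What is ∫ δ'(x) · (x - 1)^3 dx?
-3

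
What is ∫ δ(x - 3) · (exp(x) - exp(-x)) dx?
2 \sinh{\left(3 \right)}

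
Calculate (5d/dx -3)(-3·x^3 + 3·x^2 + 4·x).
9 x^{3} - 54 x^{2} + 18 x + 20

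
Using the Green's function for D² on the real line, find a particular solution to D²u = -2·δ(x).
-|x|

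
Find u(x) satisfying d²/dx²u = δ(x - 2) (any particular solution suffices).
\frac{|x - 2|}{2}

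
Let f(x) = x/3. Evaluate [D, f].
\frac{1}{3}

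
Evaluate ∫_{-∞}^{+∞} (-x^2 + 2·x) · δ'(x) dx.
-2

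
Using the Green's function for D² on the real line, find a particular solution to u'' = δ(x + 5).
\frac{|x + 5|}{2}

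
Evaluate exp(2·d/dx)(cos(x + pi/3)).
\cos{\left(x + \frac{\pi}{3} + 2 \right)}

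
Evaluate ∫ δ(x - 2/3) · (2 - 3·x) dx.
0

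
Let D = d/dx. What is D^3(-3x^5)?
- 180 x^{2}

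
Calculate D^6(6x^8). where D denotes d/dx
120960 x^{2}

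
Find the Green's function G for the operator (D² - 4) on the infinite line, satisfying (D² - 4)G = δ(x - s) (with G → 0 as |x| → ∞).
-\frac{e^{-2|x-s|}}{4}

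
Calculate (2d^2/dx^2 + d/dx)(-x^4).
4 x^{2} \left(- x - 6\right)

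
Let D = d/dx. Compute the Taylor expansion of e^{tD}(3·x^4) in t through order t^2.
3 x^{2} \left(6 t^{2} + 4 t x + x^{2}\right)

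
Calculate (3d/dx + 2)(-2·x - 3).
- 4 x - 12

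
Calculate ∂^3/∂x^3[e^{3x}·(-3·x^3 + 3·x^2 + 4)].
\left(- 81 x^{3} - 162 x^{2} + 144\right) e^{3 x}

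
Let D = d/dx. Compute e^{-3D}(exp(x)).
e^{x - 3}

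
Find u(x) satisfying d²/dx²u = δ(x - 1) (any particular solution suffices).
\frac{|x - 1|}{2}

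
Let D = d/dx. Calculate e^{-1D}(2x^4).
2 x^{4} - 8 x^{3} + 12 x^{2} - 8 x + 2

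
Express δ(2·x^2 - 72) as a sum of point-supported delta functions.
\frac{\delta(x - 6) + \delta(x + 6)}{24}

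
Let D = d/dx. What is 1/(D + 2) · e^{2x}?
\frac{e^{2 x}}{4}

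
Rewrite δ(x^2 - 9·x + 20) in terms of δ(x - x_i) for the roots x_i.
\frac{\delta(x - 4) + \delta(x - 5)}{1}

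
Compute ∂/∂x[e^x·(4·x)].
4 \left(x + 1\right) e^{x}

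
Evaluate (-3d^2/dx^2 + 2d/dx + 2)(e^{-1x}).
- 3 e^{- x}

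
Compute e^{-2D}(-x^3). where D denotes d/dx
- x^{3} + 6 x^{2} - 12 x + 8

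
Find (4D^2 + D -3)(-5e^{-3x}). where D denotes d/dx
- 150 e^{- 3 x}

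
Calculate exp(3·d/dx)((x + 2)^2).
x^{2} + 10 x + 25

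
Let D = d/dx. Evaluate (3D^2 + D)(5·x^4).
20 x^{2} \left(x + 9\right)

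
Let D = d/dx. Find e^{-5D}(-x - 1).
4 - x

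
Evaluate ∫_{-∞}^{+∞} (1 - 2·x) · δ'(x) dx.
2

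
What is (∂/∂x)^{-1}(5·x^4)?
x^{5}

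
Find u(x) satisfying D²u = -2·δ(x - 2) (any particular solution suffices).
-|x - 2|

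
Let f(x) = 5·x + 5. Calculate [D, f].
5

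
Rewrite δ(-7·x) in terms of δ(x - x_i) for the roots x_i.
\frac{\delta(x)}{7}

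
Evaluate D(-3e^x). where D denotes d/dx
- 3 e^{x}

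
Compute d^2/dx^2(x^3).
6 x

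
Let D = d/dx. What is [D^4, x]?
4D^{3}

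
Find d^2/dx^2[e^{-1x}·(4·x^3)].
4 x \left(x^{2} - 6 x + 6\right) e^{- x}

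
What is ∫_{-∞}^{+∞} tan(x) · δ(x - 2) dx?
\tan{\left(2 \right)}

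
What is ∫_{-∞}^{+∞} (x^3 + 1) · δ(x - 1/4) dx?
\frac{65}{64}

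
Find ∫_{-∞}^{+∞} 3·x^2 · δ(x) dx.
0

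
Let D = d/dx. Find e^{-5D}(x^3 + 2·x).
x^{3} - 15 x^{2} + 77 x - 135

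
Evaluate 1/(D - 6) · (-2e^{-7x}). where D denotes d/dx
\frac{2 e^{- 7 x}}{13}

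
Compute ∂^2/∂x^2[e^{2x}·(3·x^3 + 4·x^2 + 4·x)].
\left(12 x^{3} + 52 x^{2} + 66 x + 24\right) e^{2 x}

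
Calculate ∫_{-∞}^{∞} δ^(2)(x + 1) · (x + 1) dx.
0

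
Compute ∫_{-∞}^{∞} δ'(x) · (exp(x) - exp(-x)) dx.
-2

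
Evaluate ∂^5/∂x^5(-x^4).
0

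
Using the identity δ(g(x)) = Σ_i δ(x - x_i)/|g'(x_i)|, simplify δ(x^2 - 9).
\frac{\delta(x - 3) + \delta(x + 3)}{6}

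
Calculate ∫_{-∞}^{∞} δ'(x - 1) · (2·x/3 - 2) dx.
- \frac{2}{3}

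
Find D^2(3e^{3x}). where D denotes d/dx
27 e^{3 x}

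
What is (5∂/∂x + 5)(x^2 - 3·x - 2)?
5 x^{2} - 5 x - 25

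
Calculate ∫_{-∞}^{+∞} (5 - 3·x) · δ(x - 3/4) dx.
\frac{11}{4}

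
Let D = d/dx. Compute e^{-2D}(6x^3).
6 x^{3} - 36 x^{2} + 72 x - 48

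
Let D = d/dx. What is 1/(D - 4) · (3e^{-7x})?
- \frac{3 e^{- 7 x}}{11}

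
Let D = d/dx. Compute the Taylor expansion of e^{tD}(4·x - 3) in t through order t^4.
4 t + 4 x - 3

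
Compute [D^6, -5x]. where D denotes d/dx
-30D^{5}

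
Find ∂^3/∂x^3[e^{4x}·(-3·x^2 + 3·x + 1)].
\left(- 192 x^{2} - 96 x + 136\right) e^{4 x}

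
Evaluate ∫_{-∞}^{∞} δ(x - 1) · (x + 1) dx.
2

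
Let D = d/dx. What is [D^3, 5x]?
15D^{2}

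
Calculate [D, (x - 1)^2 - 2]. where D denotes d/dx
2 x - 2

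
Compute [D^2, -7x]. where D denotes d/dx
-14D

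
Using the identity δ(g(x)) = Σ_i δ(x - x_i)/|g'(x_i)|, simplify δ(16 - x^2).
\frac{\delta(x - 4) + \delta(x + 4)}{8}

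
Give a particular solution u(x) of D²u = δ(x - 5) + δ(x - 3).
\frac{|x - 5|}{2} + \frac{|x - 3|}{2}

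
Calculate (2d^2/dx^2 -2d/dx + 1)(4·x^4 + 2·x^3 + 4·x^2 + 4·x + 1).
4 x^{4} - 30 x^{3} + 88 x^{2} + 12 x + 9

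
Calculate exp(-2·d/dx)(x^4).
x^{4} - 8 x^{3} + 24 x^{2} - 32 x + 16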